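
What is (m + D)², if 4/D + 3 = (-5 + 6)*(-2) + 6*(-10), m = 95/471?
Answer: 18412681/937278225 ≈ 0.019645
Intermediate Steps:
m = 95/471 (m = 95*(1/471) = 95/471 ≈ 0.20170)
D = -4/65 (D = 4/(-3 + ((-5 + 6)*(-2) + 6*(-10))) = 4/(-3 + (1*(-2) - 60)) = 4/(-3 + (-2 - 60)) = 4/(-3 - 62) = 4/(-65) = 4*(-1/65) = -4/65 ≈ -0.061538)
(m + D)² = (95/471 - 4/65)² = (4291/30615)² = 18412681/937278225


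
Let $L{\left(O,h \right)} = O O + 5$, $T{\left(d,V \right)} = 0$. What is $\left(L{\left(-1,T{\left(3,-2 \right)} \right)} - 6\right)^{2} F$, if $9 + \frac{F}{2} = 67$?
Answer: $0$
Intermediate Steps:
$F = 116$ ($F = -18 + 2 \cdot 67 = -18 + 134 = 116$)
$L{\left(O,h \right)} = 5 + O^{2}$ ($L{\left(O,h \right)} = O^{2} + 5 = 5 + O^{2}$)
$\left(L{\left(-1,T{\left(3,-2 \right)} \right)} - 6\right)^{2} F = \left(\left(5 + \left(-1\right)^{2}\right) - 6\right)^{2} \cdot 116 = \left(\left(5 + 1\right) - 6\right)^{2} \cdot 116 = \left(6 - 6\right)^{2} \cdot 116 = 0^{2} \cdot 116 = 0 \cdot 116 = 0$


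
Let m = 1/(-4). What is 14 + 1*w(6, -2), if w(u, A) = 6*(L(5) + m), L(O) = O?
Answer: 85/2 ≈ 42.500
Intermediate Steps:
m = -1/4 ≈ -0.25000
w(u, A) = 57/2 (w(u, A) = 6*(5 - 1/4) = 6*(19/4) = 57/2)
14 + 1*w(6, -2) = 14 + 1*(57/2) = 14 + 57/2 = 85/2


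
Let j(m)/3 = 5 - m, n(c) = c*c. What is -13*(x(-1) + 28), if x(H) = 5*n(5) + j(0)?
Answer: -2184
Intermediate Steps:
n(c) = c²
j(m) = 15 - 3*m (j(m) = 3*(5 - m) = 15 - 3*m)
x(H) = 140 (x(H) = 5*5² + (15 - 3*0) = 5*25 + (15 + 0) = 125 + 15 = 140)
-13*(x(-1) + 28) = -13*(140 + 28) = -13*168 = -2184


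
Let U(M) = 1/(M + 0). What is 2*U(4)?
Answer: ½ ≈ 0.50000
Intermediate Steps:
U(M) = 1/M
2*U(4) = 2/4 = 2*(¼) = ½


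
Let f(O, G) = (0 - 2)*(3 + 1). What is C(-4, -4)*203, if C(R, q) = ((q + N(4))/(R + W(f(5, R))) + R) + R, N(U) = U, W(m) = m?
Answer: -1624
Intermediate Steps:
f(O, G) = -8 (f(O, G) = -2*4 = -8)
C(R, q) = 2*R + (4 + q)/(-8 + R) (C(R, q) = ((q + 4)/(R - 8) + R) + R = ((4 + q)/(-8 + R) + R) + R = (R + (4 + q)/(-8 + R)) + R = 2*R + (4 + q)/(-8 + R))
C(-4, -4)*203 = ((4 - 4 - 16*(-4) + 2*(-4)**2)/(-8 - 4))*203 = ((4 - 4 + 64 + 2*16)/(-12))*203 = -(4 - 4 + 64 + 32)/12*203 = -1/12*96*203 = -8*203 = -1624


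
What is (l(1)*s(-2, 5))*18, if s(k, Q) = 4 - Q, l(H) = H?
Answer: -18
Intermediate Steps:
(l(1)*s(-2, 5))*18 = (1*(4 - 1*5))*18 = (1*(4 - 5))*18 = (1*(-1))*18 = -1*18 = -18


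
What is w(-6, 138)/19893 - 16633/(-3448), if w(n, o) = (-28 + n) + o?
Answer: 331238861/68591064 ≈ 4.8292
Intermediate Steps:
w(n, o) = -28 + n + o
w(-6, 138)/19893 - 16633/(-3448) = (-28 - 6 + 138)/19893 - 16633/(-3448) = 104*(1/19893) - 16633*(-1/3448) = 104/19893 + 16633/3448 = 331238861/68591064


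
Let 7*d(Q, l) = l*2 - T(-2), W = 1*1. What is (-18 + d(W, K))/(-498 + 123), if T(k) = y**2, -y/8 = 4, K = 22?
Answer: 158/375 ≈ 0.42133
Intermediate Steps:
y = -32 (y = -8*4 = -32)
W = 1
T(k) = 1024 (T(k) = (-32)**2 = 1024)
d(Q, l) = -1024/7 + 2*l/7 (d(Q, l) = (l*2 - 1*1024)/7 = (2*l - 1024)/7 = (-1024 + 2*l)/7 = -1024/7 + 2*l/7)
(-18 + d(W, K))/(-498 + 123) = (-18 + (-1024/7 + (2/7)*22))/(-498 + 123) = (-18 + (-1024/7 + 44/7))/(-375) = (-18 - 140)*(-1/375) = -158*(-1/375) = 158/375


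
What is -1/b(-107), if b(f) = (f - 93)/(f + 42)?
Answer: -13/40 ≈ -0.32500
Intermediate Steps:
b(f) = (-93 + f)/(42 + f)
-1/b(-107) = -1/((-93 - 107)/(42 - 107)) = -1/(-200/(-65)) = -1/((-1/65*(-200))) = -1/40/13 = -1*13/40 = -13/40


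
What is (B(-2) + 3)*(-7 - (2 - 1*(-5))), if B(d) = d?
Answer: -14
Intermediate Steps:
(B(-2) + 3)*(-7 - (2 - 1*(-5))) = (-2 + 3)*(-7 - (2 - 1*(-5))) = 1*(-7 - (2 + 5)) = 1*(-7 - 1*7) = 1*(-7 - 7) = 1*(-14) = -14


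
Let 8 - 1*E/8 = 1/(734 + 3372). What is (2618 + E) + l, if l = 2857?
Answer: 11371563/2053 ≈ 5539.0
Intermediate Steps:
E = 131388/2053 (E = 64 - 8/(734 + 3372) = 64 - 8/4106 = 64 - 8*1/4106 = 64 - 4/2053 = 131388/2053 ≈ 63.998)
(2618 + E) + l = (2618 + 131388/2053) + 2857 = 5506142/2053 + 2857 = 11371563/2053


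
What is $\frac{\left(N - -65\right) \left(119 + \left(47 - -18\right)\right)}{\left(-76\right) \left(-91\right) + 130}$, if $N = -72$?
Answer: $- \frac{644}{3523} \approx -0.1828$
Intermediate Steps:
$\frac{\left(N - -65\right) \left(119 + \left(47 - -18\right)\right)}{\left(-76\right) \left(-91\right) + 130} = \frac{\left(-72 - -65\right) \left(119 + \left(47 - -18\right)\right)}{\left(-76\right) \left(-91\right) + 130} = \frac{\left(-72 + 65\right) \left(119 + \left(47 + 18\right)\right)}{6916 + 130} = \frac{\left(-7\right) \left(119 + 65\right)}{7046} = \left(-7\right) 184 \cdot \frac{1}{7046} = \left(-1288\right) \frac{1}{7046} = - \frac{644}{3523}$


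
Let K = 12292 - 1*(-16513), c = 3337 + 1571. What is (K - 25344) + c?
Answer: 8369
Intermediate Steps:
c = 4908
K = 28805 (K = 12292 + 16513 = 28805)
(K - 25344) + c = (28805 - 25344) + 4908 = 3461 + 4908 = 8369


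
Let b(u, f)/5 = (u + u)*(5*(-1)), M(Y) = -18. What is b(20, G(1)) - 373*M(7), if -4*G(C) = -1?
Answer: 5714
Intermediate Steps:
G(C) = ¼ (G(C) = -¼*(-1) = ¼)
b(u, f) = -50*u (b(u, f) = 5*((u + u)*(5*(-1))) = 5*((2*u)*(-5)) = 5*(-10*u) = -50*u)
b(20, G(1)) - 373*M(7) = -50*20 - 373*(-18) = -1000 + 6714 = 5714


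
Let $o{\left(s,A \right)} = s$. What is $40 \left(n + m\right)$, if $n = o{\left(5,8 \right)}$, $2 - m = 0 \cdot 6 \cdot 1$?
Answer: $280$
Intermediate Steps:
$m = 2$ ($m = 2 - 0 \cdot 6 \cdot 1 = 2 - 0 \cdot 1 = 2 - 0 = 2 + 0 = 2$)
$n = 5$
$40 \left(n + m\right) = 40 \left(5 + 2\right) = 40 \cdot 7 = 280$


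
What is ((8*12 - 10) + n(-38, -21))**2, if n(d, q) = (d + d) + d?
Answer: 784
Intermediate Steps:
n(d, q) = 3*d (n(d, q) = 2*d + d = 3*d)
((8*12 - 10) + n(-38, -21))**2 = ((8*12 - 10) + 3*(-38))**2 = ((96 - 10) - 114)**2 = (86 - 114)**2 = (-28)**2 = 784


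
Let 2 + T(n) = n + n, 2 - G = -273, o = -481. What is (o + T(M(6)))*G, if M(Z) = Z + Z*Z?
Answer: -109725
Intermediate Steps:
M(Z) = Z + Z²
G = 275 (G = 2 - 1*(-273) = 2 + 273 = 275)
T(n) = -2 + 2*n (T(n) = -2 + (n + n) = -2 + 2*n)
(o + T(M(6)))*G = (-481 + (-2 + 2*(6*(1 + 6))))*275 = (-481 + (-2 + 2*(6*7)))*275 = (-481 + (-2 + 2*42))*275 = (-481 + (-2 + 84))*275 = (-481 + 82)*275 = -399*275 = -109725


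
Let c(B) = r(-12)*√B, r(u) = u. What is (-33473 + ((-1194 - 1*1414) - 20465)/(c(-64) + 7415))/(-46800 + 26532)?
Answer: 460224897722/278641631547 + 61528*I/30960181283 ≈ 1.6517 + 1.9873e-6*I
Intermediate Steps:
c(B) = -12*√B
(-33473 + ((-1194 - 1*1414) - 20465)/(c(-64) + 7415))/(-46800 + 26532) = (-33473 + ((-1194 - 1*1414) - 20465)/(-96*I + 7415))/(-46800 + 26532) = (-33473 + ((-1194 - 1414) - 20465)/(-96*I + 7415))/(-20268) = (-33473 + (-2608 - 20465)/(-96*I + 7415))*(-1/20268) = (-33473 - 23073*(7415 + 96*I)/54991441)*(-1/20268) = 33473/20268 + 7691*(7415 + 96*I)/371522175396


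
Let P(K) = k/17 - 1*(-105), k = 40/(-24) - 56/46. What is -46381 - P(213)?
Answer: -54527879/1173 ≈ -46486.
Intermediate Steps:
k = -199/69 (k = 40*(-1/24) - 56*1/46 = -5/3 - 28/23 = -199/69 ≈ -2.8841)
P(K) = 122966/1173 (P(K) = -199/69/17 - 1*(-105) = -199/69*1/17 + 105 = -199/1173 + 105 = 122966/1173)
-46381 - P(213) = -46381 - 1*122966/1173 = -46381 - 122966/1173 = -54527879/1173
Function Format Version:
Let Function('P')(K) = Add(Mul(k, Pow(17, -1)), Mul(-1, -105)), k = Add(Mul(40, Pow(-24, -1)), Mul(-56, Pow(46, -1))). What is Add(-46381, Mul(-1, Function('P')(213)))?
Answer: Rational(-54527879, 1173) ≈ -46486.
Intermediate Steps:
k = Rational(-199, 69) (k = Add(Mul(40, Rational(-1, 24)), Mul(-56, Rational(1, 46))) = Add(Rational(-5, 3), Rational(-28, 23)) = Rational(-199, 69) ≈ -2.8841)
Function('P')(K) = Rational(122966, 1173) (Function('P')(K) = Add(Mul(Rational(-199, 69), Pow(17, -1)), Mul(-1, -105)) = Add(Mul(Rational(-199, 69), Rational(1, 17)), 105) = Add(Rational(-199, 1173), 105) = Rational(122966, 1173))
Add(-46381, Mul(-1, Function('P')(213))) = Add(-46381, Mul(-1, Rational(122966, 1173))) = Add(-46381, Rational(-122966, 1173)) = Rational(-54527879, 1173)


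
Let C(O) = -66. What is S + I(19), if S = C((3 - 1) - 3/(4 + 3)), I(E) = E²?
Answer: 295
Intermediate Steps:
S = -66
S + I(19) = -66 + 19² = -66 + 361 = 295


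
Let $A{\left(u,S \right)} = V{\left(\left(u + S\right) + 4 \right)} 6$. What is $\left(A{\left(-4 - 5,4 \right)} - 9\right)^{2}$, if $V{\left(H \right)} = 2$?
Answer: $9$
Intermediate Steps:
$A{\left(u,S \right)} = 12$ ($A{\left(u,S \right)} = 2 \cdot 6 = 12$)
$\left(A{\left(-4 - 5,4 \right)} - 9\right)^{2} = \left(12 - 9\right)^{2} = 3^{2} = 9$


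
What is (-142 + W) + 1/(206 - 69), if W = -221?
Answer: -49730/137 ≈ -362.99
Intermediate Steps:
(-142 + W) + 1/(206 - 69) = (-142 - 221) + 1/(206 - 69) = -363 + 1/137 = -49730/137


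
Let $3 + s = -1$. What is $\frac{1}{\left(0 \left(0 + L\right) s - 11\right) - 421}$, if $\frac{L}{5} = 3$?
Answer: $- \frac{1}{432} \approx -0.0023148$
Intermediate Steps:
$s = -4$ ($s = -3 - 1 = -4$)
$L = 15$ ($L = 5 \cdot 3 = 15$)
$\frac{1}{\left(0 \left(0 + L\right) s - 11\right) - 421} = \frac{1}{\left(0 \left(0 + 15\right) \left(-4\right) - 11\right) - 421} = \frac{1}{\left(0 \cdot 15 \left(-4\right) - 11\right) - 421} = \frac{1}{\left(0 \left(-60\right) - 11\right) - 421} = \frac{1}{\left(0 - 11\right) - 421} = \frac{1}{-11 - 421} = \frac{1}{-432} = - \frac{1}{432}$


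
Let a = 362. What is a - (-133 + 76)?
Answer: 419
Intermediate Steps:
a - (-133 + 76) = 362 - (-133 + 76) = 362 - 1*(-57) = 362 + 57 = 419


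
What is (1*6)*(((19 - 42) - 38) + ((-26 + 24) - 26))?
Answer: -534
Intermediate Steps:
(1*6)*(((19 - 42) - 38) + ((-26 + 24) - 26)) = 6*((-23 - 38) + (-2 - 26)) = 6*(-61 - 28) = 6*(-89) = -534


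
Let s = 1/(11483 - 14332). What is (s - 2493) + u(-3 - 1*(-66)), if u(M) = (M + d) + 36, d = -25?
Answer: -6891732/2849 ≈ -2419.0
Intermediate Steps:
u(M) = 11 + M (u(M) = (M - 25) + 36 = (-25 + M) + 36 = 11 + M)
s = -1/2849 (s = 1/(-2849) = -1/2849 ≈ -0.00035100)
(s - 2493) + u(-3 - 1*(-66)) = (-1/2849 - 2493) + (11 + (-3 - 1*(-66))) = -7102558/2849 + (11 + (-3 + 66)) = -7102558/2849 + (11 + 63) = -7102558/2849 + 74 = -6891732/2849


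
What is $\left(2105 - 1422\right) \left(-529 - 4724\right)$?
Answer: $-3587799$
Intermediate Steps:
$\left(2105 - 1422\right) \left(-529 - 4724\right) = 683 \left(-5253\right) = -3587799$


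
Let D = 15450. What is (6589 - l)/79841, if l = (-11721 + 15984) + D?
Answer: -13124/79841 ≈ -0.16438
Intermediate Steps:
l = 19713 (l = (-11721 + 15984) + 15450 = 4263 + 15450 = 19713)
(6589 - l)/79841 = (6589 - 1*19713)/79841 = (6589 - 19713)*(1/79841) = -13124*1/79841 = -13124/79841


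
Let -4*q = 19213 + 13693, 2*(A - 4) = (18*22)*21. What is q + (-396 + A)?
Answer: -8921/2 ≈ -4460.5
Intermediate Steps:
A = 4162 (A = 4 + ((18*22)*21)/2 = 4 + (396*21)/2 = 4 + (½)*8316 = 4 + 4158 = 4162)
q = -16453/2 (q = -(19213 + 13693)/4 = -¼*32906 = -16453/2 ≈ -8226.5)
q + (-396 + A) = -16453/2 + (-396 + 4162) = -16453/2 + 3766 = -8921/2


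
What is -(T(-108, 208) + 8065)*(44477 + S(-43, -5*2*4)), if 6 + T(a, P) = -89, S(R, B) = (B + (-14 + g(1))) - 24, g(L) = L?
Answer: -353868000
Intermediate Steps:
S(R, B) = -37 + B (S(R, B) = (B + (-14 + 1)) - 24 = (B - 13) - 24 = (-13 + B) - 24 = -37 + B)
T(a, P) = -95 (T(a, P) = -6 - 89 = -95)
-(T(-108, 208) + 8065)*(44477 + S(-43, -5*2*4)) = -(-95 + 8065)*(44477 + (-37 - 5*2*4)) = -7970*(44477 + (-37 - 10*4)) = -7970*(44477 + (-37 - 40)) = -7970*(44477 - 77) = -7970*44400 = -1*353868000 = -353868000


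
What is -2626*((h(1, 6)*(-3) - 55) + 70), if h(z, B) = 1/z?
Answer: -31512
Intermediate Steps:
-2626*((h(1, 6)*(-3) - 55) + 70) = -2626*((-3/1 - 55) + 70) = -2626*((1*(-3) - 55) + 70) = -2626*((-3 - 55) + 70) = -2626*(-58 + 70) = -2626*12 = -31512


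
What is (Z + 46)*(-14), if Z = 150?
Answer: -2744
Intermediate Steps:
(Z + 46)*(-14) = (150 + 46)*(-14) = 196*(-14) = -2744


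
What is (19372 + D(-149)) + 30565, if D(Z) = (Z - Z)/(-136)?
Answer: 49937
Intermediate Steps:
D(Z) = 0 (D(Z) = 0*(-1/136) = 0)
(19372 + D(-149)) + 30565 = (19372 + 0) + 30565 = 19372 + 30565 = 49937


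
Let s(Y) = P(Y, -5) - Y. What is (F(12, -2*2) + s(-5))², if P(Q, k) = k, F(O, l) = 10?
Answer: 100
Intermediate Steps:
s(Y) = -5 - Y
(F(12, -2*2) + s(-5))² = (10 + (-5 - 1*(-5)))² = (10 + (-5 + 5))² = (10 + 0)² = 10² = 100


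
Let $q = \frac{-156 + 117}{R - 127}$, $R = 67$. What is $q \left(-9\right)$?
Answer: $- \frac{117}{20} \approx -5.85$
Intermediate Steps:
$q = \frac{13}{20}$ ($q = \frac{-156 + 117}{67 - 127} = - \frac{39}{-60} = \left(-39\right) \left(- \frac{1}{60}\right) = \frac{13}{20} \approx 0.65$)
$q \left(-9\right) = \frac{13}{20} \left(-9\right) = - \frac{117}{20}$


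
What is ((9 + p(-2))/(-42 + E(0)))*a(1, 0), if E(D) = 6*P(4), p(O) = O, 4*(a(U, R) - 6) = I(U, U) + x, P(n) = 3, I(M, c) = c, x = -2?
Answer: -161/96 ≈ -1.6771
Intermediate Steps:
a(U, R) = 11/2 + U/4 (a(U, R) = 6 + (U - 2)/4 = 6 + (-2 + U)/4 = 6 + (-1/2 + U/4) = 11/2 + U/4)
E(D) = 18 (E(D) = 6*3 = 18)
((9 + p(-2))/(-42 + E(0)))*a(1, 0) = ((9 - 2)/(-42 + 18))*(11/2 + (1/4)*1) = (7/(-24))*(11/2 + 1/4) = (7*(-1/24))*(23/4) = -7/24*23/4 = -161/96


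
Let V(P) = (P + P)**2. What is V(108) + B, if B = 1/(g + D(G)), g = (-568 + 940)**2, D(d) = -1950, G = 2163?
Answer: 6365464705/136434 ≈ 46656.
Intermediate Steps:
g = 138384 (g = 372**2 = 138384)
V(P) = 4*P**2 (V(P) = (2*P)**2 = 4*P**2)
B = 1/136434 (B = 1/(138384 - 1950) = 1/136434 ≈ 7.3296e-6)
V(108) + B = 4*108**2 + 1/136434 = 4*11664 + 1/136434 = 46656 + 1/136434 = 6365464705/136434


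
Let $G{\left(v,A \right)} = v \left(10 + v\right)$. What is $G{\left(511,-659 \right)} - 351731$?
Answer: $-85500$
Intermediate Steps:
$G{\left(511,-659 \right)} - 351731 = 511 \left(10 + 511\right) - 351731 = 511 \cdot 521 - 351731 = 266231 - 351731 = -85500$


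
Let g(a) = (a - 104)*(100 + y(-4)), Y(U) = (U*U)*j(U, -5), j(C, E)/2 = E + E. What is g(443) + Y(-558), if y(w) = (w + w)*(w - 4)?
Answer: -6171684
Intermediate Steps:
y(w) = 2*w*(-4 + w) (y(w) = (2*w)*(-4 + w) = 2*w*(-4 + w))
j(C, E) = 4*E (j(C, E) = 2*(E + E) = 2*(2*E) = 4*E)
Y(U) = -20*U**2 (Y(U) = (U*U)*(4*(-5)) = U**2*(-20) = -20*U**2)
g(a) = -17056 + 164*a (g(a) = (a - 104)*(100 + 2*(-4)*(-4 - 4)) = (-104 + a)*(100 + 2*(-4)*(-8)) = (-104 + a)*(100 + 64) = (-104 + a)*164 = -17056 + 164*a)
g(443) + Y(-558) = (-17056 + 164*443) - 20*(-558)**2 = (-17056 + 72652) - 20*311364 = 55596 - 6227280 = -6171684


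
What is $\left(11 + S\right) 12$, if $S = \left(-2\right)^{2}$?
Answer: $180$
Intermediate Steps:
$S = 4$
$\left(11 + S\right) 12 = \left(11 + 4\right) 12 = 15 \cdot 12 = 180$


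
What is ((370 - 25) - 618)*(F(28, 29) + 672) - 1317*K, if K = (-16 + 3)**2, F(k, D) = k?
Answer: -413673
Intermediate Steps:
K = 169 (K = (-13)**2 = 169)
((370 - 25) - 618)*(F(28, 29) + 672) - 1317*K = ((370 - 25) - 618)*(28 + 672) - 1317*169 = (345 - 618)*700 - 222573 = -273*700 - 222573 = -191100 - 222573 = -413673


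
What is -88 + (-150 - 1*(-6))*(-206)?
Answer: 29576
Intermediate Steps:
-88 + (-150 - 1*(-6))*(-206) = -88 + (-150 + 6)*(-206) = -88 - 144*(-206) = -88 + 29664 = 29576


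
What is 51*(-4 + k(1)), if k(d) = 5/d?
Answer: 51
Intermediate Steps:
51*(-4 + k(1)) = 51*(-4 + 5/1) = 51*(-4 + 5*1) = 51*(-4 + 5) = 51*1 = 51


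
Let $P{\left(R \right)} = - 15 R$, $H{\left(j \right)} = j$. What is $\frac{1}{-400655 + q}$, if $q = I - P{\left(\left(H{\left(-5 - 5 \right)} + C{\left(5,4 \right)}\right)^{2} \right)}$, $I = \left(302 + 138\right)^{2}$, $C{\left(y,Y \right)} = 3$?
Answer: $- \frac{1}{206320} \approx -4.8468 \cdot 10^{-6}$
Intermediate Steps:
$I = 193600$ ($I = 440^{2} = 193600$)
$q = 194335$ ($q = 193600 - - 15 \left(\left(-5 - 5\right) + 3\right)^{2} = 193600 - - 15 \left(-10 + 3\right)^{2} = 193600 - - 15 \left(-7\right)^{2} = 193600 - \left(-15\right) 49 = 193600 - -735 = 193600 + 735 = 194335$)
$\frac{1}{-400655 + q} = \frac{1}{-400655 + 194335} = \frac{1}{-206320} = - \frac{1}{206320}$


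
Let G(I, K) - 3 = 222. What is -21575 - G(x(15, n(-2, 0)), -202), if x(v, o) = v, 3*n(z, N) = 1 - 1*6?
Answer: -21800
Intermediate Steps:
n(z, N) = -5/3 (n(z, N) = (1 - 1*6)/3 = (1 - 6)/3 = (⅓)*(-5) = -5/3)
G(I, K) = 225 (G(I, K) = 3 + 222 = 225)
-21575 - G(x(15, n(-2, 0)), -202) = -21575 - 1*225 = -21575 - 225 = -21800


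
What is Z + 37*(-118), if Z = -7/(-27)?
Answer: -117875/27 ≈ -4365.7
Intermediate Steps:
Z = 7/27 (Z = -7*(-1/27) = 7/27 ≈ 0.25926)
Z + 37*(-118) = 7/27 + 37*(-118) = 7/27 - 4366 = -117875/27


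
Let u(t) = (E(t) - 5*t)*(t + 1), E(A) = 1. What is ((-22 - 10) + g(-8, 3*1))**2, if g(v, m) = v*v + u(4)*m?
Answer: 64009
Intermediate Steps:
u(t) = (1 + t)*(1 - 5*t) (u(t) = (1 - 5*t)*(t + 1) = (1 - 5*t)*(1 + t) = (1 + t)*(1 - 5*t))
g(v, m) = v**2 - 95*m (g(v, m) = v*v + (1 - 5*4**2 - 4*4)*m = v**2 + (1 - 5*16 - 16)*m = v**2 + (1 - 80 - 16)*m = v**2 - 95*m)
((-22 - 10) + g(-8, 3*1))**2 = ((-22 - 10) + ((-8)**2 - 285))**2 = (-32 + (64 - 95*3))**2 = (-32 + (64 - 285))**2 = (-32 - 221)**2 = (-253)**2 = 64009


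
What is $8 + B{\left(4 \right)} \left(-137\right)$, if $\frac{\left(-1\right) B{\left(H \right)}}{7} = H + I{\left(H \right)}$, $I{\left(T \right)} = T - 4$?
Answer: $3844$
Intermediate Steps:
$I{\left(T \right)} = -4 + T$
$B{\left(H \right)} = 28 - 14 H$ ($B{\left(H \right)} = - 7 \left(H + \left(-4 + H\right)\right) = - 7 \left(-4 + 2 H\right) = 28 - 14 H$)
$8 + B{\left(4 \right)} \left(-137\right) = 8 + \left(28 - 56\right) \left(-137\right) = 8 - -3836 = 8 + 3836 = 3844$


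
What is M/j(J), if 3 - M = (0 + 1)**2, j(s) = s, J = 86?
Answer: 1/43 ≈ 0.023256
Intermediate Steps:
M = 2 (M = 3 - (0 + 1)**2 = 3 - 1*1**2 = 3 - 1*1 = 3 - 1 = 2)
M/j(J) = 2/86 = 2*(1/86) = 1/43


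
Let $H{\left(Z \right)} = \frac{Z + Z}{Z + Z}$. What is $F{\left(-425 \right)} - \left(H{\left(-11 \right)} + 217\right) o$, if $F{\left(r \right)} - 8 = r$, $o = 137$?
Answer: $-30283$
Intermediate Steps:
$H{\left(Z \right)} = 1$ ($H{\left(Z \right)} = \frac{2 Z}{2 Z} = 2 Z \frac{1}{2 Z} = 1$)
$F{\left(r \right)} = 8 + r$
$F{\left(-425 \right)} - \left(H{\left(-11 \right)} + 217\right) o = \left(8 - 425\right) - \left(1 + 217\right) 137 = -417 - 218 \cdot 137 = -417 - 29866 = -30283$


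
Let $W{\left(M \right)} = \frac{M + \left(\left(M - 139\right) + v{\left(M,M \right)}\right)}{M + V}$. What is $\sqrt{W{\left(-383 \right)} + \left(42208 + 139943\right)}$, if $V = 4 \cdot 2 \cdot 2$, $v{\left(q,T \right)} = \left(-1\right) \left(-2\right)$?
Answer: $\frac{4 \sqrt{1533379215}}{367} \approx 426.79$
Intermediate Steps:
$v{\left(q,T \right)} = 2$
$V = 16$ ($V = 8 \cdot 2 = 16$)
$W{\left(M \right)} = \frac{-137 + 2 M}{16 + M}$ ($W{\left(M \right)} = \frac{M + \left(\left(M - 139\right) + 2\right)}{M + 16} = \frac{M + \left(\left(-139 + M\right) + 2\right)}{16 + M} = \frac{M + \left(-137 + M\right)}{16 + M} = \frac{-137 + 2 M}{16 + M}$)
$\sqrt{W{\left(-383 \right)} + \left(42208 + 139943\right)} = \sqrt{\frac{-137 + 2 \left(-383\right)}{16 - 383} + \left(42208 + 139943\right)} = \sqrt{\frac{-137 - 766}{-367} + 182151} = \sqrt{\left(- \frac{1}{367}\right) \left(-903\right) + 182151} = \sqrt{\frac{903}{367} + 182151} = \sqrt{\frac{66850320}{367}} = \frac{4 \sqrt{1533379215}}{367}$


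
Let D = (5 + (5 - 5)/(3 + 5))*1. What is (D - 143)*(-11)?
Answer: 1518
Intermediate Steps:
D = 5 (D = (5 + 0/8)*1 = (5 + 0*(⅛))*1 = (5 + 0)*1 = 5*1 = 5)
(D - 143)*(-11) = (5 - 143)*(-11) = -138*(-11) = 1518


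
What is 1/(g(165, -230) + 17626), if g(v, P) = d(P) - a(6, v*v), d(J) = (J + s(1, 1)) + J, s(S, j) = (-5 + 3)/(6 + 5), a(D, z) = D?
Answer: 11/188758 ≈ 5.8276e-5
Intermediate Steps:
s(S, j) = -2/11
d(J) = -2/11 + 2*J (d(J) = (J - 2/11) + J = (-2/11 + J) + J = -2/11 + 2*J)
g(v, P) = -68/11 + 2*P (g(v, P) = (-2/11 + 2*P) - 1*6 = (-2/11 + 2*P) - 6 = -68/11 + 2*P)
1/(g(165, -230) + 17626) = 1/((-68/11 + 2*(-230)) + 17626) = 1/((-68/11 - 460) + 17626) = 1/(-5128/11 + 17626) = 1/(188758/11) = 11/188758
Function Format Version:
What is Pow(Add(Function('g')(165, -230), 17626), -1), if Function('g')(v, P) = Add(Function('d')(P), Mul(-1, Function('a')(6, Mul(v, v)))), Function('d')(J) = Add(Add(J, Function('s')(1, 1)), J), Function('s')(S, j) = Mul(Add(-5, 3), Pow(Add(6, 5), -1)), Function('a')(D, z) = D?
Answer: Rational(11, 188758) ≈ 5.8276e-5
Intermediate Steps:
Function('s')(S, j) = Rational(-2, 11) (Function('s')(S, j) = Mul(-2, Pow(11, -1)) = Mul(-2, Rational(1, 11)) = Rational(-2, 11))
Function('d')(J) = Add(Rational(-2, 11), Mul(2, J)) (Function('d')(J) = Add(Add(J, Rational(-2, 11)), J) = Add(Add(Rational(-2, 11), J), J) = Add(Rational(-2, 11), Mul(2, J)))
Function('g')(v, P) = Add(Rational(-68, 11), Mul(2, P)) (Function('g')(v, P) = Add(Add(Rational(-2, 11), Mul(2, P)), Mul(-1, 6)) = Add(Add(Rational(-2, 11), Mul(2, P)), -6) = Add(Rational(-68, 11), Mul(2, P)))
Pow(Add(Function('g')(165, -230), 17626), -1) = Pow(Add(Add(Rational(-68, 11), Mul(2, -230)), 17626), -1) = Pow(Add(Add(Rational(-68, 11), -460), 17626), -1) = Pow(Add(Rational(-5128, 11), 17626), -1) = Pow(Rational(188758, 11), -1) = Rational(11, 188758)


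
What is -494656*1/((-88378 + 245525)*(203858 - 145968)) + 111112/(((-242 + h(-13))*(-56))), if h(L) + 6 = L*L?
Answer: 9025092175293/359340973285 ≈ 25.116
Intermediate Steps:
h(L) = -6 + L**2 (h(L) = -6 + L*L = -6 + L**2)
-494656*1/((-88378 + 245525)*(203858 - 145968)) + 111112/(((-242 + h(-13))*(-56))) = -494656*1/((-88378 + 245525)*(203858 - 145968)) + 111112/(((-242 + (-6 + (-13)**2))*(-56))) = -494656/(57890*157147) + 111112/(((-242 + (-6 + 169))*(-56))) = -494656/9097239830 + 111112/(((-242 + 163)*(-56))) = -494656*1/9097239830 + 111112/((-79*(-56))) = -247328/4548619915 + 111112/4424 = -247328/4548619915 + 111112*(1/4424) = -247328/4548619915 + 13889/553 = 9025092175293/359340973285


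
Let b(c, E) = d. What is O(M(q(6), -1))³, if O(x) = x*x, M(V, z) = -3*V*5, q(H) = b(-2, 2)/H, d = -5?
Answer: 244140625/64 ≈ 3.8147e+6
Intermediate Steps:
b(c, E) = -5
q(H) = -5/H
M(V, z) = -15*V
O(x) = x²
O(M(q(6), -1))³ = ((-(-75)/6)²)³ = ((-15*(-⅚))²)³ = ((25/2)²)³ = (625/4)³ = 244140625/64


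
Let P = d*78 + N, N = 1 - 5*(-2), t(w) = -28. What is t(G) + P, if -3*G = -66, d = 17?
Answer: 1309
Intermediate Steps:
G = 22 (G = -⅓*(-66) = 22)
N = 11 (N = 1 + 10 = 11)
P = 1337 (P = 17*78 + 11 = 1326 + 11 = 1337)
t(G) + P = -28 + 1337 = 1309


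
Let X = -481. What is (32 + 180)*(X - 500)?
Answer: -207972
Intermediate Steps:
(32 + 180)*(X - 500) = (32 + 180)*(-481 - 500) = 212*(-981) = -207972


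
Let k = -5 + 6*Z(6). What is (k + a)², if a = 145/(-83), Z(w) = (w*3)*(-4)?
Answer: 1326125056/6889 ≈ 1.9250e+5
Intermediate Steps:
Z(w) = -12*w (Z(w) = (3*w)*(-4) = -12*w)
a = -145/83 (a = 145*(-1/83) = -145/83 ≈ -1.7470)
k = -437 (k = -5 + 6*(-12*6) = -5 + 6*(-72) = -5 - 432 = -437)
(k + a)² = (-437 - 145/83)² = (-36416/83)² = 1326125056/6889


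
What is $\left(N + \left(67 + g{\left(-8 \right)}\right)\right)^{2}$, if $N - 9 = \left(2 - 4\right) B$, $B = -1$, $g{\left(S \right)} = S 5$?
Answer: $1444$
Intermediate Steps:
$g{\left(S \right)} = 5 S$
$N = 11$ ($N = 9 + \left(2 - 4\right) \left(-1\right) = 9 - -2 = 9 + 2 = 11$)
$\left(N + \left(67 + g{\left(-8 \right)}\right)\right)^{2} = \left(11 + \left(67 + 5 \left(-8\right)\right)\right)^{2} = \left(11 + \left(67 - 40\right)\right)^{2} = \left(11 + 27\right)^{2} = 38^{2} = 1444$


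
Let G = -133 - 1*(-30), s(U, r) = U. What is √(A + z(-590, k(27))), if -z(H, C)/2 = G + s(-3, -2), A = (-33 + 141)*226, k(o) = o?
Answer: 2*√6155 ≈ 156.91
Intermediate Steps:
G = -103 (G = -133 + 30 = -103)
A = 24408 (A = 108*226 = 24408)
z(H, C) = 212 (z(H, C) = -2*(-103 - 3) = -2*(-106) = 212)
√(A + z(-590, k(27))) = √(24408 + 212) = √24620 = 2*√6155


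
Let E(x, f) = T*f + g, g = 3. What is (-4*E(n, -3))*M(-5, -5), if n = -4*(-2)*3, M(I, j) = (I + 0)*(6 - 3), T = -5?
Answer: 1080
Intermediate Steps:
M(I, j) = 3*I (M(I, j) = I*3 = 3*I)
n = 24 (n = 8*3 = 24)
E(x, f) = 3 - 5*f (E(x, f) = -5*f + 3 = 3 - 5*f)
(-4*E(n, -3))*M(-5, -5) = (-4*(3 - 5*(-3)))*(3*(-5)) = -4*(3 + 15)*(-15) = -4*18*(-15) = -72*(-15) = 1080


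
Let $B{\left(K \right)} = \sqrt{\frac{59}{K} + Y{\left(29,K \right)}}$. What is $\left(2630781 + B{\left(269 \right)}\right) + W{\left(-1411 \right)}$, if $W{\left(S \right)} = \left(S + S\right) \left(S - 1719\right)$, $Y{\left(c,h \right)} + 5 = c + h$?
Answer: $11463641 + \frac{6 \sqrt{589379}}{269} \approx 1.1464 \cdot 10^{7}$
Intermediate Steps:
$Y{\left(c,h \right)} = -5 + c + h$ ($Y{\left(c,h \right)} = -5 + \left(c + h\right) = -5 + c + h$)
$B{\left(K \right)} = \sqrt{24 + K + \frac{59}{K}}$ ($B{\left(K \right)} = \sqrt{\frac{59}{K} + \left(-5 + 29 + K\right)} = \sqrt{\frac{59}{K} + \left(24 + K\right)} = \sqrt{24 + K + \frac{59}{K}}$)
$W{\left(S \right)} = 2 S \left(-1719 + S\right)$
$\left(2630781 + B{\left(269 \right)}\right) + W{\left(-1411 \right)} = \left(2630781 + \sqrt{24 + 269 + \frac{59}{269}}\right) + 2 \left(-1411\right) \left(-1719 - 1411\right) = \left(2630781 + \sqrt{24 + 269 + 59 \cdot \frac{1}{269}}\right) + 2 \left(-1411\right) \left(-3130\right) = \left(2630781 + \sqrt{24 + 269 + \frac{59}{269}}\right) + 8832860 = \left(2630781 + \sqrt{\frac{78876}{269}}\right) + 8832860 = \left(2630781 + \frac{6 \sqrt{589379}}{269}\right) + 8832860 = 11463641 + \frac{6 \sqrt{589379}}{269}$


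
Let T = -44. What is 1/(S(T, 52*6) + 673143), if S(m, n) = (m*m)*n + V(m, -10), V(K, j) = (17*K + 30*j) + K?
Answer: 1/1276083 ≈ 7.8365e-7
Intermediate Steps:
V(K, j) = 18*K + 30*j
S(m, n) = -300 + 18*m + n*m² (S(m, n) = (m*m)*n + (18*m + 30*(-10)) = m²*n + (18*m - 300) = n*m² + (-300 + 18*m) = -300 + 18*m + n*m²)
1/(S(T, 52*6) + 673143) = 1/((-300 + 18*(-44) + (52*6)*(-44)²) + 673143) = 1/((-300 - 792 + 312*1936) + 673143) = 1/((-300 - 792 + 604032) + 673143) = 1/(602940 + 673143) = 1/1276083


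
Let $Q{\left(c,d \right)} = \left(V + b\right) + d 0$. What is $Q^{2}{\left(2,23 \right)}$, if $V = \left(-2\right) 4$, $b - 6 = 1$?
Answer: $1$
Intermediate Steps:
$b = 7$ ($b = 6 + 1 = 7$)
$V = -8$
$Q{\left(c,d \right)} = -1$ ($Q{\left(c,d \right)} = \left(-8 + 7\right) + d 0 = -1 + 0 = -1$)
$Q^{2}{\left(2,23 \right)} = \left(-1\right)^{2} = 1$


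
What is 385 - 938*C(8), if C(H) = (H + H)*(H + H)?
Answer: -239743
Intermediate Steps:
C(H) = 4*H² (C(H) = (2*H)*(2*H) = 4*H²)
385 - 938*C(8) = 385 - 3752*8² = 385 - 3752*64 = 385 - 938*256 = 385 - 240128 = -239743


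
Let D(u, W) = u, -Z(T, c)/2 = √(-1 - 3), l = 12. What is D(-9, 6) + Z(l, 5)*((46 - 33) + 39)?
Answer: -9 - 208*I ≈ -9.0 - 208.0*I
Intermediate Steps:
Z(T, c) = -4*I (Z(T, c) = -2*√(-1 - 3) = -4*I)
D(-9, 6) + Z(l, 5)*((46 - 33) + 39) = -9 + (-4*I)*((46 - 33) + 39) = -9 + (-4*I)*(13 + 39) = -9 - 4*I*52 = -9 - 208*I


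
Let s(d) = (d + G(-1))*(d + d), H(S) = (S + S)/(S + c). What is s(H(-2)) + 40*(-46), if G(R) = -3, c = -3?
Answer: -46088/25 ≈ -1843.5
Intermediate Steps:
H(S) = 2*S/(-3 + S) (H(S) = (S + S)/(S - 3) = (2*S)/(-3 + S) = 2*S/(-3 + S))
s(d) = 2*d*(-3 + d) (s(d) = (d - 3)*(d + d) = (-3 + d)*(2*d) = 2*d*(-3 + d))
s(H(-2)) + 40*(-46) = 2*(2*(-2)/(-3 - 2))*(-3 + 2*(-2)/(-3 - 2)) + 40*(-46) = 2*(2*(-2)/(-5))*(-3 + 2*(-2)/(-5)) - 1840 = 2*(2*(-2)*(-⅕))*(-3 + 2*(-2)*(-⅕)) - 1840 = 2*(⅘)*(-3 + ⅘) - 1840 = 2*(⅘)*(-11/5) - 1840 = -88/25 - 1840 = -46088/25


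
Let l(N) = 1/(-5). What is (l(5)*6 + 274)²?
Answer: 1860496/25 ≈ 74420.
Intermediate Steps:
l(N) = -⅕
(l(5)*6 + 274)² = (-⅕*6 + 274)² = (-6/5 + 274)² = (1364/5)² = 1860496/25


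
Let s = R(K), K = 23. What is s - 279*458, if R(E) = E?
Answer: -127759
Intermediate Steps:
s = 23
s - 279*458 = 23 - 279*458 = 23 - 127782 = -127759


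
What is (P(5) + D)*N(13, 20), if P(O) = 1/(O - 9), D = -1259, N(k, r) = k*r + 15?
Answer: -1385175/4 ≈ -3.4629e+5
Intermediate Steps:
N(k, r) = 15 + k*r
P(O) = 1/(-9 + O)
(P(5) + D)*N(13, 20) = (1/(-9 + 5) - 1259)*(15 + 13*20) = (1/(-4) - 1259)*(15 + 260) = (-¼ - 1259)*275 = -5037/4*275 = -1385175/4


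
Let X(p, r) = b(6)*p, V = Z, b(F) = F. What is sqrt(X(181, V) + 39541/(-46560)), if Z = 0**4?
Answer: sqrt(147026641290)/11640 ≈ 32.942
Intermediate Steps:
Z = 0
V = 0
X(p, r) = 6*p
sqrt(X(181, V) + 39541/(-46560)) = sqrt(6*181 + 39541/(-46560)) = sqrt(1086 + 39541*(-1/46560)) = sqrt(1086 - 39541/46560) = sqrt(50524619/46560) = sqrt(147026641290)/11640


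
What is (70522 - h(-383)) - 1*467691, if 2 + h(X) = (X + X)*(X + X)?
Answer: -983923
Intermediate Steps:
h(X) = -2 + 4*X**2 (h(X) = -2 + (X + X)*(X + X) = -2 + (2*X)*(2*X) = -2 + 4*X**2)
(70522 - h(-383)) - 1*467691 = (70522 - (-2 + 4*(-383)**2)) - 1*467691 = (70522 - (-2 + 4*146689)) - 467691 = (70522 - (-2 + 586756)) - 467691 = (70522 - 1*586754) - 467691 = (70522 - 586754) - 467691 = -516232 - 467691 = -983923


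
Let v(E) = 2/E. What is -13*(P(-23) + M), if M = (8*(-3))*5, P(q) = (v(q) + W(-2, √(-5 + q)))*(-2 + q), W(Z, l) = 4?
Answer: 65130/23 ≈ 2831.7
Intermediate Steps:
P(q) = (-2 + q)*(4 + 2/q) (P(q) = (2/q + 4)*(-2 + q) = (4 + 2/q)*(-2 + q) = (-2 + q)*(4 + 2/q))
M = -120 (M = -24*5 = -120)
-13*(P(-23) + M) = -13*((-6 - 4/(-23) + 4*(-23)) - 120) = -13*((-6 - 4*(-1/23) - 92) - 120) = -13*((-6 + 4/23 - 92) - 120) = -13*(-2250/23 - 120) = -13*(-5010/23) = 65130/23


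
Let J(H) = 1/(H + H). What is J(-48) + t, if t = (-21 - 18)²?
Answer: 146015/96 ≈ 1521.0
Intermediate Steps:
J(H) = 1/(2*H)
t = 1521 (t = (-39)² = 1521)
J(-48) + t = (½)/(-48) + 1521 = (½)*(-1/48) + 1521 = -1/96 + 1521 = 146015/96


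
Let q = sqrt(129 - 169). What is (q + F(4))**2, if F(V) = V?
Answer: -24 + 16*I*sqrt(10) ≈ -24.0 + 50.596*I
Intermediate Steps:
q = 2*I*sqrt(10) (q = sqrt(-40) = 2*I*sqrt(10) ≈ 6.3246*I)
(q + F(4))**2 = (2*I*sqrt(10) + 4)**2 = (4 + 2*I*sqrt(10))**2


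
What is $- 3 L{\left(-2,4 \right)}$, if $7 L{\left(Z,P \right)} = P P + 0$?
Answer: $- \frac{48}{7} \approx -6.8571$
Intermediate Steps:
$L{\left(Z,P \right)} = \frac{P^{2}}{7}$ ($L{\left(Z,P \right)} = \frac{P P + 0}{7} = \frac{P^{2} + 0}{7} = \frac{P^{2}}{7}$)
$- 3 L{\left(-2,4 \right)} = - 3 \frac{4^{2}}{7} = - 3 \cdot \frac{1}{7} \cdot 16 = \left(-3\right) \frac{16}{7} = - \frac{48}{7}$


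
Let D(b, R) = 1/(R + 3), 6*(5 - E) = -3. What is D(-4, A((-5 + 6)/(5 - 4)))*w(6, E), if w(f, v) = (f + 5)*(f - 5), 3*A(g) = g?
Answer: 33/10 ≈ 3.3000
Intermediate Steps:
E = 11/2 (E = 5 - ⅙*(-3) = 5 + ½ = 11/2 ≈ 5.5000)
A(g) = g/3
w(f, v) = (-5 + f)*(5 + f) (w(f, v) = (5 + f)*(-5 + f) = (-5 + f)*(5 + f))
D(b, R) = 1/(3 + R)
D(-4, A((-5 + 6)/(5 - 4)))*w(6, E) = (-25 + 6²)/(3 + ((-5 + 6)/(5 - 4))/3) = (-25 + 36)/(3 + (1/1)/3) = 11/(3 + (1*1)/3) = 11/(3 + (⅓)*1) = 11/(3 + ⅓) = 11/(10/3) = (3/10)*11 = 33/10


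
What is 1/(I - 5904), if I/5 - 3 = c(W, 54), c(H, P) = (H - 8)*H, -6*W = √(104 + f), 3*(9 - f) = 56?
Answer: -68536476/402664450009 - 25920*√849/402664450009 ≈ -0.00017208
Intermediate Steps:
f = -29/3 (f = 9 - ⅓*56 = 9 - 56/3 = -29/3 ≈ -9.6667)
W = -√849/18 (W = -√(104 - 29/3)/6 = -√849/18 ≈ -1.6188)
c(H, P) = H*(-8 + H) (c(H, P) = (-8 + H)*H = H*(-8 + H))
I = 15 - 5*√849*(-8 - √849/18)/18 (I = 15 + 5*((-√849/18)*(-8 - √849/18)) = 15 + 5*(-√849*(-8 - √849/18)/18) = 15 - 5*√849*(-8 - √849/18)/18 ≈ 92.852)
1/(I - 5904) = 1/((3035/108 + 20*√849/9) - 5904) = 1/(-634597/108 + 20*√849/9)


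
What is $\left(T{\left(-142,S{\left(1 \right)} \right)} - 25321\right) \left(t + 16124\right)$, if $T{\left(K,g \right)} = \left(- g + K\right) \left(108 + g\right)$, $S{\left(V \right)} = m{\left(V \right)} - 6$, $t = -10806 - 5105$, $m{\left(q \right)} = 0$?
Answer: $-8348109$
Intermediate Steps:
$t = -15911$
$S{\left(V \right)} = -6$ ($S{\left(V \right)} = 0 - 6 = -6$)
$T{\left(K,g \right)} = \left(108 + g\right) \left(K - g\right)$ ($T{\left(K,g \right)} = \left(K - g\right) \left(108 + g\right) = \left(108 + g\right) \left(K - g\right)$)
$\left(T{\left(-142,S{\left(1 \right)} \right)} - 25321\right) \left(t + 16124\right) = \left(\left(- \left(-6\right)^{2} - -648 + 108 \left(-142\right) - -852\right) - 25321\right) \left(-15911 + 16124\right) = \left(\left(\left(-1\right) 36 + 648 - 15336 + 852\right) - 25321\right) 213 = \left(\left(-36 + 648 - 15336 + 852\right) - 25321\right) 213 = \left(-13872 - 25321\right) 213 = \left(-39193\right) 213 = -8348109$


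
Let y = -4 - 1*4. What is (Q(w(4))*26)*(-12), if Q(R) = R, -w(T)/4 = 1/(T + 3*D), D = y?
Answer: -312/5 ≈ -62.400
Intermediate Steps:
y = -8 (y = -4 - 4 = -8)
D = -8
w(T) = -4/(-24 + T) (w(T) = -4/(T + 3*(-8)) = -4/(T - 24) = -4/(-24 + T))
(Q(w(4))*26)*(-12) = (-4/(-24 + 4)*26)*(-12) = (-4/(-20)*26)*(-12) = (-4*(-1/20)*26)*(-12) = ((⅕)*26)*(-12) = (26/5)*(-12) = -312/5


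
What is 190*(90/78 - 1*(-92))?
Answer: 230090/13 ≈ 17699.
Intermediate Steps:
190*(90/78 - 1*(-92)) = 190*(90*(1/78) + 92) = 190*(15/13 + 92) = 190*(1211/13) = 230090/13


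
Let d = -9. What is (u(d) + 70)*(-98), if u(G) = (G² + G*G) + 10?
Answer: -23716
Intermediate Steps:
u(G) = 10 + 2*G² (u(G) = (G² + G²) + 10 = 2*G² + 10 = 10 + 2*G²)
(u(d) + 70)*(-98) = ((10 + 2*(-9)²) + 70)*(-98) = ((10 + 2*81) + 70)*(-98) = ((10 + 162) + 70)*(-98) = (172 + 70)*(-98) = 242*(-98) = -23716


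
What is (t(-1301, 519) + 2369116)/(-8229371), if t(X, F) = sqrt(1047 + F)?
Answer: -2369116/8229371 - 3*sqrt(174)/8229371 ≈ -0.28789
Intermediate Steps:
(t(-1301, 519) + 2369116)/(-8229371) = (sqrt(1047 + 519) + 2369116)/(-8229371) = (sqrt(1566) + 2369116)*(-1/8229371) = (3*sqrt(174) + 2369116)*(-1/8229371) = (2369116 + 3*sqrt(174))*(-1/8229371) = -2369116/8229371 - 3*sqrt(174)/8229371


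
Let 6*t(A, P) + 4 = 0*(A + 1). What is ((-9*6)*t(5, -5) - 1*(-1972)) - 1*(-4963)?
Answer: 6971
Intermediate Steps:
t(A, P) = -2/3 (t(A, P) = -2/3 + (0*(A + 1))/6 = -2/3 + (0*(1 + A))/6 = -2/3 + (1/6)*0 = -2/3 + 0 = -2/3)
((-9*6)*t(5, -5) - 1*(-1972)) - 1*(-4963) = (-9*6*(-2/3) - 1*(-1972)) - 1*(-4963) = (-54*(-2/3) + 1972) + 4963 = (36 + 1972) + 4963 = 2008 + 4963 = 6971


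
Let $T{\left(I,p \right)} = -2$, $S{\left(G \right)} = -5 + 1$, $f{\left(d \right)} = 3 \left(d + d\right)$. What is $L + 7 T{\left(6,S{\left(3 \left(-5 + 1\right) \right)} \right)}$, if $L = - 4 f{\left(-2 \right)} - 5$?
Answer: $29$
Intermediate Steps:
$f{\left(d \right)} = 6 d$ ($f{\left(d \right)} = 3 \cdot 2 d = 6 d$)
$S{\left(G \right)} = -4$
$L = 43$ ($L = - 4 \cdot 6 \left(-2\right) - 5 = \left(-4\right) \left(-12\right) - 5 = 48 - 5 = 43$)
$L + 7 T{\left(6,S{\left(3 \left(-5 + 1\right) \right)} \right)} = 43 + 7 \left(-2\right) = 43 - 14 = 29$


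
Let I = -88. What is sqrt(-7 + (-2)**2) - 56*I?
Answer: 4928 + I*sqrt(3) ≈ 4928.0 + 1.732*I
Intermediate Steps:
sqrt(-7 + (-2)**2) - 56*I = sqrt(-7 + (-2)**2) - 56*(-88) = sqrt(-7 + 4) + 4928 = sqrt(-3) + 4928 = I*sqrt(3) + 4928 = 4928 + I*sqrt(3)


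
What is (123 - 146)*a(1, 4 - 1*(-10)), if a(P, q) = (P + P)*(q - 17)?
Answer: 138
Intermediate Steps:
a(P, q) = 2*P*(-17 + q) (a(P, q) = (2*P)*(-17 + q) = 2*P*(-17 + q))
(123 - 146)*a(1, 4 - 1*(-10)) = (123 - 146)*(2*1*(-17 + (4 - 1*(-10)))) = -46*(-17 + (4 + 10)) = -46*(-17 + 14) = -46*(-3) = -23*(-6) = 138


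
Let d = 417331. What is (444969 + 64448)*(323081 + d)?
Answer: 377178459804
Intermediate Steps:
(444969 + 64448)*(323081 + d) = (444969 + 64448)*(323081 + 417331) = 509417*740412 = 377178459804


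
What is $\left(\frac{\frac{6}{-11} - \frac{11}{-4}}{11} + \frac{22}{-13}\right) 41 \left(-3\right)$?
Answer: $\frac{1154601}{6292} \approx 183.5$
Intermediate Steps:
$\left(\frac{\frac{6}{-11} - \frac{11}{-4}}{11} + \frac{22}{-13}\right) 41 \left(-3\right) = \left(\left(6 \left(- \frac{1}{11}\right) - - \frac{11}{4}\right) \frac{1}{11} + 22 \left(- \frac{1}{13}\right)\right) 41 \left(-3\right) = \left(\left(- \frac{6}{11} + \frac{11}{4}\right) \frac{1}{11} - \frac{22}{13}\right) 41 \left(-3\right) = \left(\frac{97}{44} \cdot \frac{1}{11} - \frac{22}{13}\right) 41 \left(-3\right) = \left(\frac{97}{484} - \frac{22}{13}\right) 41 \left(-3\right) = \left(- \frac{9387}{6292}\right) 41 \left(-3\right) = \left(- \frac{384867}{6292}\right) \left(-3\right) = \frac{1154601}{6292}$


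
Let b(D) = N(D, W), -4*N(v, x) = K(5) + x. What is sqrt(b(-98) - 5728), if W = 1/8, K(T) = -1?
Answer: I*sqrt(366578)/8 ≈ 75.682*I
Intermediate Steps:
W = 1/8 ≈ 0.12500
N(v, x) = 1/4 - x/4 (N(v, x) = -(-1 + x)/4 = 1/4 - x/4)
b(D) = 7/32 (b(D) = 1/4 - 1/4*1/8 = 1/4 - 1/32 = 7/32)
sqrt(b(-98) - 5728) = sqrt(7/32 - 5728) = sqrt(-183289/32) = I*sqrt(366578)/8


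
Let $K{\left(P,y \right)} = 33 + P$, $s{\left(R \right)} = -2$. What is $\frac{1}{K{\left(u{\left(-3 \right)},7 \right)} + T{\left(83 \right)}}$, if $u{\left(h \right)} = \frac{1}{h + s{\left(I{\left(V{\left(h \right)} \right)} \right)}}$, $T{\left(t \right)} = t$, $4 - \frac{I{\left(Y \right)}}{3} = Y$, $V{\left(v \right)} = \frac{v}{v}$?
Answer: $\frac{5}{579} \approx 0.0086356$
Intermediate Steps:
$V{\left(v \right)} = 1$
$I{\left(Y \right)} = 12 - 3 Y$
$u{\left(h \right)} = \frac{1}{-2 + h}$ ($u{\left(h \right)} = \frac{1}{h - 2} = \frac{1}{-2 + h}$)
$\frac{1}{K{\left(u{\left(-3 \right)},7 \right)} + T{\left(83 \right)}} = \frac{1}{\left(33 + \frac{1}{-2 - 3}\right) + 83} = \frac{1}{\left(33 + \frac{1}{-5}\right) + 83} = \frac{1}{\left(33 - \frac{1}{5}\right) + 83} = \frac{1}{\frac{164}{5} + 83} = \frac{1}{\frac{579}{5}} = \frac{5}{579}$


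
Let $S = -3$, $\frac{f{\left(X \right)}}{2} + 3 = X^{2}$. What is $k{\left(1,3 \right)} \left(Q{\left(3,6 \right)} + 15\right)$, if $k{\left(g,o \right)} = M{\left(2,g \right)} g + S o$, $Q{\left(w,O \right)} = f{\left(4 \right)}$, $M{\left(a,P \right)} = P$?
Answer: $-328$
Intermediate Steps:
$f{\left(X \right)} = -6 + 2 X^{2}$
$Q{\left(w,O \right)} = 26$ ($Q{\left(w,O \right)} = -6 + 2 \cdot 4^{2} = -6 + 2 \cdot 16 = -6 + 32 = 26$)
$k{\left(g,o \right)} = g^{2} - 3 o$ ($k{\left(g,o \right)} = g g - 3 o = g^{2} - 3 o$)
$k{\left(1,3 \right)} \left(Q{\left(3,6 \right)} + 15\right) = \left(1^{2} - 9\right) \left(26 + 15\right) = \left(1 - 9\right) 41 = \left(-8\right) 41 = -328$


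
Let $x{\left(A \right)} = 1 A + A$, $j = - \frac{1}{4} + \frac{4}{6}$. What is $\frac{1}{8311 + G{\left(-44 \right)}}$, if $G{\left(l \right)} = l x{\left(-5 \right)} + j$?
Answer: $\frac{12}{105017} \approx 0.00011427$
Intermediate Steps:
$j = \frac{5}{12}$ ($j = \left(-1\right) \frac{1}{4} + 4 \cdot \frac{1}{6} = - \frac{1}{4} + \frac{2}{3} = \frac{5}{12} \approx 0.41667$)
$x{\left(A \right)} = 2 A$ ($x{\left(A \right)} = A + A = 2 A$)
$G{\left(l \right)} = \frac{5}{12} - 10 l$ ($G{\left(l \right)} = l 2 \left(-5\right) + \frac{5}{12} = l \left(-10\right) + \frac{5}{12} = - 10 l + \frac{5}{12} = \frac{5}{12} - 10 l$)
$\frac{1}{8311 + G{\left(-44 \right)}} = \frac{1}{8311 + \left(\frac{5}{12} - -440\right)} = \frac{1}{8311 + \left(\frac{5}{12} + 440\right)} = \frac{1}{8311 + \frac{5285}{12}} = \frac{1}{\frac{105017}{12}} = \frac{12}{105017}$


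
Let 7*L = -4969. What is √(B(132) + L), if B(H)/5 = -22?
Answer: I*√40173/7 ≈ 28.633*I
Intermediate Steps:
L = -4969/7 (L = (⅐)*(-4969) = -4969/7 ≈ -709.86)
B(H) = -110 (B(H) = 5*(-22) = -110)
√(B(132) + L) = √(-110 - 4969/7) = √(-5739/7) = I*√40173/7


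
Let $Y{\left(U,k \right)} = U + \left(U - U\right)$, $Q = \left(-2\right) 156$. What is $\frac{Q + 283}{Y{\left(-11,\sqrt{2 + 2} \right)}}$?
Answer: $\frac{29}{11} \approx 2.6364$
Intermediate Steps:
$Q = -312$
$Y{\left(U,k \right)} = U$ ($Y{\left(U,k \right)} = U + 0 = U$)
$\frac{Q + 283}{Y{\left(-11,\sqrt{2 + 2} \right)}} = \frac{-312 + 283}{-11} = \left(-29\right) \left(- \frac{1}{11}\right) = \frac{29}{11}$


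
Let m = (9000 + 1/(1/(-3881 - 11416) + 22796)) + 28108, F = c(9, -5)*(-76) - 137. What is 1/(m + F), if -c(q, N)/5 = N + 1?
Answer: 348710411/12362132795658 ≈ 2.8208e-5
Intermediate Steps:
c(q, N) = -5 - 5*N (c(q, N) = -5*(N + 1) = -5*(1 + N) = -5 - 5*N)
F = -1657 (F = (-5 - 5*(-5))*(-76) - 137 = (-5 + 25)*(-76) - 137 = 20*(-76) - 137 = -1520 - 137 = -1657)
m = 12939945946685/348710411 (m = (9000 + 1/(1/(-15297) + 22796)) + 28108 = (9000 + 1/(-1/15297 + 22796)) + 28108 = (9000 + 1/(348710411/15297)) + 28108 = (9000 + 15297/348710411) + 28108 = 3138393714297/348710411 + 28108 = 12939945946685/348710411 ≈ 37108.)
1/(m + F) = 1/(12939945946685/348710411 - 1657) = 1/(12362132795658/348710411) = 348710411/12362132795658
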